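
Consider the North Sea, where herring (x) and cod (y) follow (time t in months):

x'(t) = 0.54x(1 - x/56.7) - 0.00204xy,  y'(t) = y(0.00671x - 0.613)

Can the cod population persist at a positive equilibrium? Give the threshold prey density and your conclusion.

Threshold x = 91.4; K < 91.4, so no, the predator goes extinct.

The predator equation gives dy/dt > 0 only when x > 0.613/0.00671 = 91.4.
Without the predator, x → K = 56.7. Since 56.7 < 91.4, the predator cannot invade.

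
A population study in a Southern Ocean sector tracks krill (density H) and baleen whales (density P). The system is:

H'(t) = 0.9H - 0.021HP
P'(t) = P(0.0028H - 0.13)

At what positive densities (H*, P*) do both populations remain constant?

Set dP/dt = 0 with P > 0: 0.0028H - 0.13 = 0, so H* = 0.13/0.0028 = 46.4.
Set dH/dt = 0 with H > 0: 0.9 - 0.021P = 0, so P* = 0.9/0.021 = 42.9.

H* ≈ 46.4, P* ≈ 42.9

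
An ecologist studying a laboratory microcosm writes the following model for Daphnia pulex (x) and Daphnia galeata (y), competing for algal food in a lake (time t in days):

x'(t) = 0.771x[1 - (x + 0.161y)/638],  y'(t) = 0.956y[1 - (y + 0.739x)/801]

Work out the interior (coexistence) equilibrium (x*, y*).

Setting both brackets to zero gives the nullclines x + 0.161y = 638 and 0.739x + y = 801.
Substituting y = 801 - 0.739x into the first: x(1 - 0.161·0.739) = 638 - 0.161·801.
So x* = 509/0.881 = 578, and then y* = 801 - 0.739·578 = 374.

x* ≈ 578, y* ≈ 374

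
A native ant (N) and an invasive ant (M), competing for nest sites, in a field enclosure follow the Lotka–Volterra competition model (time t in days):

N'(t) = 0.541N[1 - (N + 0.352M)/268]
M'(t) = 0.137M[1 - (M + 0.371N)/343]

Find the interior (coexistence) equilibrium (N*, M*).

Setting both brackets to zero gives the nullclines N + 0.352M = 268 and 0.371N + M = 343.
Substituting M = 343 - 0.371N into the first: N(1 - 0.352·0.371) = 268 - 0.352·343.
So N* = 147/0.869 = 169, and then M* = 343 - 0.371·169 = 280.

N* ≈ 169, M* ≈ 280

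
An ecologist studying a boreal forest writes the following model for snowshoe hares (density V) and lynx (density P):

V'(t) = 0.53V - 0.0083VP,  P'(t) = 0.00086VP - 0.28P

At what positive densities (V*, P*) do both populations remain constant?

Set dP/dt = 0 with P > 0: 0.00086V - 0.28 = 0, so V* = 0.28/0.00086 = 326.
Set dV/dt = 0 with V > 0: 0.53 - 0.0083P = 0, so P* = 0.53/0.0083 = 63.9.

V* ≈ 326, P* ≈ 63.9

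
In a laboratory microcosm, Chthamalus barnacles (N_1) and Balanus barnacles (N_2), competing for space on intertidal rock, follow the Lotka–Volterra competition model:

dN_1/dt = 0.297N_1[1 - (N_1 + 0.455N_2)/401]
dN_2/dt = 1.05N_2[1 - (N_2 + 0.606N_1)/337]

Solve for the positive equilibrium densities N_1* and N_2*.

Setting both brackets to zero gives the nullclines N_1 + 0.455N_2 = 401 and 0.606N_1 + N_2 = 337.
Substituting N_2 = 337 - 0.606N_1 into the first: N_1(1 - 0.455·0.606) = 401 - 0.455·337.
So N_1* = 248/0.724 = 342, and then N_2* = 337 - 0.606·342 = 130.

N_1* ≈ 342, N_2* ≈ 130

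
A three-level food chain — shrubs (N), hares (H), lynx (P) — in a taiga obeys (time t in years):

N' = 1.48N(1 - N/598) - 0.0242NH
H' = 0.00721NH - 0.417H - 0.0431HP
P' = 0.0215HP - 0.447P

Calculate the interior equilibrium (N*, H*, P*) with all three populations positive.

N* ≈ 395, H* ≈ 20.8, P* ≈ 56.4

From dP/dt = 0: 0.0215H* = 0.447, so H* = 20.8.
From dN/dt = 0: 1.48(1 - N*/598) = 0.0242·20.8, giving N* = 598·(1 - 0.34) = 395.
From dH/dt = 0: 0.00721·395 - 0.417 = 0.0431P*, so P* = 2.43/0.0431 = 56.4.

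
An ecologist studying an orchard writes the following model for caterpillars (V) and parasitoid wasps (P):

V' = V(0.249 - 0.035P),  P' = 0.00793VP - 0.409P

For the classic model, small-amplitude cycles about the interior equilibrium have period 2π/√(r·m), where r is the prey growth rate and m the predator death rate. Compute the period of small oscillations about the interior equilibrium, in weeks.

T ≈ 19.7 weeks

Here r = 0.249 and m = 0.409, so r·m = 0.102.
ω = √0.102 = 0.319 per week, hence T = 2π/ω ≈ 19.7 weeks.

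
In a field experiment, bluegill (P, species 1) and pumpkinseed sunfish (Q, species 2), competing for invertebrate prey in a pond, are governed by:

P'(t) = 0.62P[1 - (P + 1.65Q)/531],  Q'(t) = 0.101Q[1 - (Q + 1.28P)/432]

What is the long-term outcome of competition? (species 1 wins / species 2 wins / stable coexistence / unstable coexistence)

unstable coexistence (outcome depends on initial conditions)

Compare the nullcline intercepts: K1/α12 = 531/1.65 = 322 < K2 = 432; K2/α21 = 432/1.28 = 338 < K1 = 531.
Since both are reversed, neither can invade when rare; the interior point is a saddle.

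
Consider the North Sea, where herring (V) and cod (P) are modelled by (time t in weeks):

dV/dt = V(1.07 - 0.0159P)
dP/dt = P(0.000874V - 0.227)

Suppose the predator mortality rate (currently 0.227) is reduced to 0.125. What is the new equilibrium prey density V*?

At the interior fixed point, setting dP/dt = 0 with P > 0 fixes V* = (predator death rate)/(VP coefficient) — independent of the other coefficients.
With the change, V* = 0.125/0.000874 = 143; it falls from 260.

V* ≈ 143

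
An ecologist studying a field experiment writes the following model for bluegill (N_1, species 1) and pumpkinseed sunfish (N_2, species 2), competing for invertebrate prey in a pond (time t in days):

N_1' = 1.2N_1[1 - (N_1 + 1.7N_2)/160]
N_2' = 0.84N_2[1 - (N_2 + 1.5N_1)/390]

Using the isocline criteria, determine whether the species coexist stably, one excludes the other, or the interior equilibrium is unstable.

species 2 excludes species 1

Compare the nullcline intercepts: K1/α12 = 160/1.7 = 94.1 < K2 = 390; K2/α21 = 390/1.5 = 260 > K1 = 160.
Since the inequalities point opposite ways, species 2 can invade but species 1 cannot.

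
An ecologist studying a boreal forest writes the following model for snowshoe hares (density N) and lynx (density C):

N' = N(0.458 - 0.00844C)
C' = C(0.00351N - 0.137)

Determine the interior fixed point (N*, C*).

Set dC/dt = 0 with C > 0: 0.00351N - 0.137 = 0, so N* = 0.137/0.00351 = 39.
Set dN/dt = 0 with N > 0: 0.458 - 0.00844C = 0, so C* = 0.458/0.00844 = 54.3.

N* ≈ 39, C* ≈ 54.3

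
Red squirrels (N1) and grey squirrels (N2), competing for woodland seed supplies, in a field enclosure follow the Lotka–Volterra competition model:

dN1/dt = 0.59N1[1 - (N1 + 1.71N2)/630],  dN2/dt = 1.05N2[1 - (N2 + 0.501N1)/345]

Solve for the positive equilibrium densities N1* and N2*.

Setting both brackets to zero gives the nullclines N1 + 1.71N2 = 630 and 0.501N1 + N2 = 345.
Substituting N2 = 345 - 0.501N1 into the first: N1(1 - 1.71·0.501) = 630 - 1.71·345.
So N1* = 40.1/0.143 = 280, and then N2* = 345 - 0.501·280 = 205.

N1* ≈ 280, N2* ≈ 205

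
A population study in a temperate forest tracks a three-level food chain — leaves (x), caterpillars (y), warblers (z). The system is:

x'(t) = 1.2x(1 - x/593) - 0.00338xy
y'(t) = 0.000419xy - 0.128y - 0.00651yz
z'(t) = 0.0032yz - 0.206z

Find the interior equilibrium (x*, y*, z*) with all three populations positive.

From dz/dt = 0: 0.0032y* = 0.206, so y* = 64.4.
From dx/dt = 0: 1.2(1 - x*/593) = 0.00338·64.4, giving x* = 593·(1 - 0.181) = 485.
From dy/dt = 0: 0.000419·485 - 0.128 = 0.00651z*, so z* = 0.0754/0.00651 = 11.6.

x* ≈ 485, y* ≈ 64.4, z* ≈ 11.6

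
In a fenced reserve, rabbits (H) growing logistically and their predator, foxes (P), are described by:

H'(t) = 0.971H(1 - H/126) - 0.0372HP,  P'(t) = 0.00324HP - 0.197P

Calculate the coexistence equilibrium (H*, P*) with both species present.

H* ≈ 60.8, P* ≈ 13.5

From dP/dt = 0 with P > 0: 0.00324H* = 0.197, so H* = 60.8.
Substitute into dH/dt = 0: 0.971(1 - 60.8/126) = 0.0372P*.
The bracket is 0.517, giving P* = 0.502/0.0372 = 13.5.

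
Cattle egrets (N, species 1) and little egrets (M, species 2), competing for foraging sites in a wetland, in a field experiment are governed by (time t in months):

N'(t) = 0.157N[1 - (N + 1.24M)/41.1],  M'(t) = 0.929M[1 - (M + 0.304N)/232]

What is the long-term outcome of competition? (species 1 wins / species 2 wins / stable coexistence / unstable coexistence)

species 2 excludes species 1

Compare the nullcline intercepts: K1/α12 = 41.1/1.24 = 33.1 < K2 = 232; K2/α21 = 232/0.304 = 763 > K1 = 41.1.
Since the inequalities point opposite ways, species 2 can invade but species 1 cannot.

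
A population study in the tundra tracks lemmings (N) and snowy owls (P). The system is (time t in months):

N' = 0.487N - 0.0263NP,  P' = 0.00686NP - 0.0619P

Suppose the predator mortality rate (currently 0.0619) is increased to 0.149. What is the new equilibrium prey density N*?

N* ≈ 21.7

At the interior fixed point, setting dP/dt = 0 with P > 0 fixes N* = (predator death rate)/(NP coefficient) — independent of the other coefficients.
With the change, N* = 0.149/0.00686 = 21.7; it rises from 9.02.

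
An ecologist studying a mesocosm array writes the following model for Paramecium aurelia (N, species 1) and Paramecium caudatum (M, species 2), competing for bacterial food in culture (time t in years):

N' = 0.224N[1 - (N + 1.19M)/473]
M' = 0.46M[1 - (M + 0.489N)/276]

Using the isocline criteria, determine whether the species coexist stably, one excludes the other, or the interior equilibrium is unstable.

Compare the nullcline intercepts: K1/α12 = 473/1.19 = 397 > K2 = 276; K2/α21 = 276/0.489 = 564 > K1 = 473.
Since both inequalities hold, each species can invade when rare, so the interior equilibrium is stable.

stable coexistence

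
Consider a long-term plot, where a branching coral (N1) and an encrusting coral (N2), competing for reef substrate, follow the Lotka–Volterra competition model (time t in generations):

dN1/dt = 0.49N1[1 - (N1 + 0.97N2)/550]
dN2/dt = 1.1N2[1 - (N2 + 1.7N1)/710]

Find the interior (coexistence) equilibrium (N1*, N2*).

Setting both brackets to zero gives the nullclines N1 + 0.97N2 = 550 and 1.7N1 + N2 = 710.
Substituting N2 = 710 - 1.7N1 into the first: N1(1 - 0.97·1.7) = 550 - 0.97·710.
So N1* = -139/-0.649 = 214, and then N2* = 710 - 1.7·214 = 347.

N1* ≈ 214, N2* ≈ 347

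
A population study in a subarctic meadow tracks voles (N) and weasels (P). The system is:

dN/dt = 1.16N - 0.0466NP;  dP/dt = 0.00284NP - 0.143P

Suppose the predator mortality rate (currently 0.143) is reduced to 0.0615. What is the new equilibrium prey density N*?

N* ≈ 21.7

At the interior fixed point, setting dP/dt = 0 with P > 0 fixes N* = (predator death rate)/(NP coefficient) — independent of the other coefficients.
With the change, N* = 0.0615/0.00284 = 21.7; it falls from 50.4.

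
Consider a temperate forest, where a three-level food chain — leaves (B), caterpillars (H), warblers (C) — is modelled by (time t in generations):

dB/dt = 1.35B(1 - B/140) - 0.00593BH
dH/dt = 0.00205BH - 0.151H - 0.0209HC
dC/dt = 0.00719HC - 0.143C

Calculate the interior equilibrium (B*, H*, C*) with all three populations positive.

B* ≈ 128, H* ≈ 19.9, C* ≈ 5.31

From dC/dt = 0: 0.00719H* = 0.143, so H* = 19.9.
From dB/dt = 0: 1.35(1 - B*/140) = 0.00593·19.9, giving B* = 140·(1 - 0.0874) = 128.
From dH/dt = 0: 0.00205·128 - 0.151 = 0.0209C*, so C* = 0.111/0.0209 = 5.31.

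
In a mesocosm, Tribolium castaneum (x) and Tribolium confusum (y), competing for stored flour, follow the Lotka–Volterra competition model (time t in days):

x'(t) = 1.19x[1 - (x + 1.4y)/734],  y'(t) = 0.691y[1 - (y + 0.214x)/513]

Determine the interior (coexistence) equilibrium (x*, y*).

Setting both brackets to zero gives the nullclines x + 1.4y = 734 and 0.214x + y = 513.
Substituting y = 513 - 0.214x into the first: x(1 - 1.4·0.214) = 734 - 1.4·513.
So x* = 15.8/0.7 = 22.6, and then y* = 513 - 0.214·22.6 = 508.

x* ≈ 22.6, y* ≈ 508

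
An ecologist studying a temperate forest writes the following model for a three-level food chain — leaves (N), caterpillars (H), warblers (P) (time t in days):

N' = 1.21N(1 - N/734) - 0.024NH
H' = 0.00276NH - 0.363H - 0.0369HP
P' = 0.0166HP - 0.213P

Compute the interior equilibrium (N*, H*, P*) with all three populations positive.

From dP/dt = 0: 0.0166H* = 0.213, so H* = 12.8.
From dN/dt = 0: 1.21(1 - N*/734) = 0.024·12.8, giving N* = 734·(1 - 0.255) = 547.
From dH/dt = 0: 0.00276·547 - 0.363 = 0.0369P*, so P* = 1.15/0.0369 = 31.1.

N* ≈ 547, H* ≈ 12.8, P* ≈ 31.1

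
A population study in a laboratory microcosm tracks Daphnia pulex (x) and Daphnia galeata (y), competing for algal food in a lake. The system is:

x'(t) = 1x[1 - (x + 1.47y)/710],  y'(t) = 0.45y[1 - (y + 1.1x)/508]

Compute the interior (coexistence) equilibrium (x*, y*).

Setting both brackets to zero gives the nullclines x + 1.47y = 710 and 1.1x + y = 508.
Substituting y = 508 - 1.1x into the first: x(1 - 1.47·1.1) = 710 - 1.47·508.
So x* = -36.8/-0.617 = 59.6, and then y* = 508 - 1.1·59.6 = 442.

x* ≈ 59.6, y* ≈ 442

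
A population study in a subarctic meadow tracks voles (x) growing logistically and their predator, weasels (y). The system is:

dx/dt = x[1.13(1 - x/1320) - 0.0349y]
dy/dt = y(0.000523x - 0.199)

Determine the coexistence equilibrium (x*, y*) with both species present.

x* ≈ 380, y* ≈ 23

From dy/dt = 0 with y > 0: 0.000523x* = 0.199, so x* = 380.
Substitute into dx/dt = 0: 1.13(1 - 380/1320) = 0.0349y*.
The bracket is 0.712, giving y* = 0.804/0.0349 = 23.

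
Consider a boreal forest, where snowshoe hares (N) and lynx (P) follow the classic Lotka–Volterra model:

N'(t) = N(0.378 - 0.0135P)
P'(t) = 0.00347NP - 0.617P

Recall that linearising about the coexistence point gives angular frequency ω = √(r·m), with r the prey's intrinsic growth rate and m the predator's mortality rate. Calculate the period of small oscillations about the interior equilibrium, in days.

T ≈ 13 days

Here r = 0.378 and m = 0.617, so r·m = 0.233.
ω = √0.233 = 0.483 per day, hence T = 2π/ω ≈ 13 days.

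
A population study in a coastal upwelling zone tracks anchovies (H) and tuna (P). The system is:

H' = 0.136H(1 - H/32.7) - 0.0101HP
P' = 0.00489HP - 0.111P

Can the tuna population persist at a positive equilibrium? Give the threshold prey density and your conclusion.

Threshold H = 22.7; K > 22.7, so yes, the predator persists.

The predator equation gives dP/dt > 0 only when H > 0.111/0.00489 = 22.7.
Without the predator, H → K = 32.7. Since 32.7 > 22.7, the predator can invade and persist.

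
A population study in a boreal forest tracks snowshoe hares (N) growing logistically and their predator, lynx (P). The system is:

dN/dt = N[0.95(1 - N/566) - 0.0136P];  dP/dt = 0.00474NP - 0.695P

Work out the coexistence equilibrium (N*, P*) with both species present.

N* ≈ 147, P* ≈ 51.8

From dP/dt = 0 with P > 0: 0.00474N* = 0.695, so N* = 147.
Substitute into dN/dt = 0: 0.95(1 - 147/566) = 0.0136P*.
The bracket is 0.741, giving P* = 0.704/0.0136 = 51.8.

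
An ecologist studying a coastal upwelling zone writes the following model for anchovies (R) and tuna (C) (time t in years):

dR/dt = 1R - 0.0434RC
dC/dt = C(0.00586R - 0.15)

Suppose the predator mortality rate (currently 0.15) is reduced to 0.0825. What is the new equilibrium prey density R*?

At the interior fixed point, setting dC/dt = 0 with C > 0 fixes R* = (predator death rate)/(RC coefficient) — independent of the other coefficients.
With the change, R* = 0.0825/0.00586 = 14.1; it falls from 25.6.

R* ≈ 14.1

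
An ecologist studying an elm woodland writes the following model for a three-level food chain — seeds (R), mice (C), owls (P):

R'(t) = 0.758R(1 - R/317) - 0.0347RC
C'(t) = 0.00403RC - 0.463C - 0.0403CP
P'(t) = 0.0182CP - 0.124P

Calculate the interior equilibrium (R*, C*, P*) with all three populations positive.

From dP/dt = 0: 0.0182C* = 0.124, so C* = 6.81.
From dR/dt = 0: 0.758(1 - R*/317) = 0.0347·6.81, giving R* = 317·(1 - 0.312) = 218.
From dC/dt = 0: 0.00403·218 - 0.463 = 0.0403P*, so P* = 0.416/0.0403 = 10.3.

R* ≈ 218, C* ≈ 6.81, P* ≈ 10.3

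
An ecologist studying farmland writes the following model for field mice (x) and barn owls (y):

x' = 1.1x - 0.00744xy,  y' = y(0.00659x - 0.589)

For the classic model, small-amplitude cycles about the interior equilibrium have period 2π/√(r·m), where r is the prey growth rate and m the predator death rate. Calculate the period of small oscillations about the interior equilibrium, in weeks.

Here r = 1.1 and m = 0.589, so r·m = 0.648.
ω = √0.648 = 0.805 per week, hence T = 2π/ω ≈ 7.81 weeks.

T ≈ 7.81 weeks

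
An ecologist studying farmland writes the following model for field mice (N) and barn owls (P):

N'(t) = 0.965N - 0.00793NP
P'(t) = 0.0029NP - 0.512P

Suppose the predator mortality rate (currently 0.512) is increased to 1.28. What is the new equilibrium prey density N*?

N* ≈ 441

At the interior fixed point, setting dP/dt = 0 with P > 0 fixes N* = (predator death rate)/(NP coefficient) — independent of the other coefficients.
With the change, N* = 1.28/0.0029 = 441; it rises from 177.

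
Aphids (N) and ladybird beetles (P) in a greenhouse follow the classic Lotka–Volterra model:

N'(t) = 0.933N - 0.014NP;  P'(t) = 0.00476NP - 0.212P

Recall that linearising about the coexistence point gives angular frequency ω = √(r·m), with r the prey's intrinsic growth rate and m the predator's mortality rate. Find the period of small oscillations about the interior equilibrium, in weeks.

T ≈ 14.1 weeks

Here r = 0.933 and m = 0.212, so r·m = 0.198.
ω = √0.198 = 0.445 per week, hence T = 2π/ω ≈ 14.1 weeks.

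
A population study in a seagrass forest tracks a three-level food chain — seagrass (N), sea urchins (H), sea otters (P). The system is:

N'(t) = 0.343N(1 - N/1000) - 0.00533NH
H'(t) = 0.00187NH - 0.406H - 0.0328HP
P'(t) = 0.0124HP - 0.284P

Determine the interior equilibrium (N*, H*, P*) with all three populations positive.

From dP/dt = 0: 0.0124H* = 0.284, so H* = 22.9.
From dN/dt = 0: 0.343(1 - N*/1000) = 0.00533·22.9, giving N* = 1000·(1 - 0.356) = 644.
From dH/dt = 0: 0.00187·644 - 0.406 = 0.0328P*, so P* = 0.798/0.0328 = 24.3.

N* ≈ 644, H* ≈ 22.9, P* ≈ 24.3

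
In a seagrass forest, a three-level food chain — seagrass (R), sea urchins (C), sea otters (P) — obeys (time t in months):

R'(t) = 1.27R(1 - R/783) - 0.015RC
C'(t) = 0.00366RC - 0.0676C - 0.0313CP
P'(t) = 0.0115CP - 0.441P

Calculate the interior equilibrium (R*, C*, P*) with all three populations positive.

From dP/dt = 0: 0.0115C* = 0.441, so C* = 38.3.
From dR/dt = 0: 1.27(1 - R*/783) = 0.015·38.3, giving R* = 783·(1 - 0.453) = 428.
From dC/dt = 0: 0.00366·428 - 0.0676 = 0.0313P*, so P* = 1.5/0.0313 = 47.9.

R* ≈ 428, C* ≈ 38.3, P* ≈ 47.9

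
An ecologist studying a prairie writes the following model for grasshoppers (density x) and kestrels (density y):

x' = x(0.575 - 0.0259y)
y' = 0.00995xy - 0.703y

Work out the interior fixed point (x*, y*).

Set dy/dt = 0 with y > 0: 0.00995x - 0.703 = 0, so x* = 0.703/0.00995 = 70.7.
Set dx/dt = 0 with x > 0: 0.575 - 0.0259y = 0, so y* = 0.575/0.0259 = 22.2.

x* ≈ 70.7, y* ≈ 22.2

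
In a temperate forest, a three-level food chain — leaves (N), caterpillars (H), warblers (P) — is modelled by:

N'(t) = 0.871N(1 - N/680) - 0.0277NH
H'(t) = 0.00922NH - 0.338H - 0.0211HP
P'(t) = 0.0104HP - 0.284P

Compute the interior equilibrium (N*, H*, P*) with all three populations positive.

N* ≈ 89.5, H* ≈ 27.3, P* ≈ 23.1

From dP/dt = 0: 0.0104H* = 0.284, so H* = 27.3.
From dN/dt = 0: 0.871(1 - N*/680) = 0.0277·27.3, giving N* = 680·(1 - 0.868) = 89.5.
From dH/dt = 0: 0.00922·89.5 - 0.338 = 0.0211P*, so P* = 0.487/0.0211 = 23.1.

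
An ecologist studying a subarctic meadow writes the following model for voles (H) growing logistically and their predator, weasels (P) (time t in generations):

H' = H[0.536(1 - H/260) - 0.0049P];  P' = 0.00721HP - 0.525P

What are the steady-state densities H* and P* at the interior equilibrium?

From dP/dt = 0 with P > 0: 0.00721H* = 0.525, so H* = 72.8.
Substitute into dH/dt = 0: 0.536(1 - 72.8/260) = 0.0049P*.
The bracket is 0.72, giving P* = 0.386/0.0049 = 78.8.

H* ≈ 72.8, P* ≈ 78.8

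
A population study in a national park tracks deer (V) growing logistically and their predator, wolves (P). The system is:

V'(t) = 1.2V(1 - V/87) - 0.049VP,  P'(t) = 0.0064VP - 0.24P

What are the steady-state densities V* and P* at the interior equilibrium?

V* ≈ 37.5, P* ≈ 13.9

From dP/dt = 0 with P > 0: 0.0064V* = 0.24, so V* = 37.5.
Substitute into dV/dt = 0: 1.2(1 - 37.5/87) = 0.049P*.
The bracket is 0.569, giving P* = 0.683/0.049 = 13.9.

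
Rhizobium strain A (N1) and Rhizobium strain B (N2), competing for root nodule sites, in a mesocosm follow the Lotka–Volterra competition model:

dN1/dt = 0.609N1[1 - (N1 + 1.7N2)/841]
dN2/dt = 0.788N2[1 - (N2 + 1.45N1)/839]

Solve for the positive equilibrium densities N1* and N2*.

Setting both brackets to zero gives the nullclines N1 + 1.7N2 = 841 and 1.45N1 + N2 = 839.
Substituting N2 = 839 - 1.45N1 into the first: N1(1 - 1.7·1.45) = 841 - 1.7·839.
So N1* = -585/-1.46 = 400, and then N2* = 839 - 1.45·400 = 260.

N1* ≈ 400, N2* ≈ 260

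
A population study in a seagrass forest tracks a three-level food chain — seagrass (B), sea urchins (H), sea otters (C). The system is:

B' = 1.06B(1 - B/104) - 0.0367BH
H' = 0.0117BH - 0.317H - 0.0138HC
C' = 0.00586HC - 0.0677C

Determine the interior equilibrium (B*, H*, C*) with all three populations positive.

From dC/dt = 0: 0.00586H* = 0.0677, so H* = 11.6.
From dB/dt = 0: 1.06(1 - B*/104) = 0.0367·11.6, giving B* = 104·(1 - 0.4) = 62.4.
From dH/dt = 0: 0.0117·62.4 - 0.317 = 0.0138C*, so C* = 0.413/0.0138 = 29.9.

B* ≈ 62.4, H* ≈ 11.6, C* ≈ 29.9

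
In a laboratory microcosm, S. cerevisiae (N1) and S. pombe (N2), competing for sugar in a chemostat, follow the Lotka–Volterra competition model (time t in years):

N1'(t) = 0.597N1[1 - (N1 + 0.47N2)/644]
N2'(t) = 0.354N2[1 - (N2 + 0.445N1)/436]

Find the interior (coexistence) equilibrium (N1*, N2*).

Setting both brackets to zero gives the nullclines N1 + 0.47N2 = 644 and 0.445N1 + N2 = 436.
Substituting N2 = 436 - 0.445N1 into the first: N1(1 - 0.47·0.445) = 644 - 0.47·436.
So N1* = 439/0.791 = 555, and then N2* = 436 - 0.445·555 = 189.

N1* ≈ 555, N2* ≈ 189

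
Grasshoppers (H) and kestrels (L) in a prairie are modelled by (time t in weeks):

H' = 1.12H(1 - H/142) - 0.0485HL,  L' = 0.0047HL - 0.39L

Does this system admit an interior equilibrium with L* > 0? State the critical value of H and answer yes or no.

Threshold H = 83; K > 83, so yes, the predator persists.

The predator equation gives dL/dt > 0 only when H > 0.39/0.0047 = 83.
Without the predator, H → K = 142. Since 142 > 83, the predator can invade and persist.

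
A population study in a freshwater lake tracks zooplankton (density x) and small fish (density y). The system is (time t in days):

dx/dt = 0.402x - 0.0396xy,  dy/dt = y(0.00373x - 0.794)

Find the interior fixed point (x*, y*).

Set dy/dt = 0 with y > 0: 0.00373x - 0.794 = 0, so x* = 0.794/0.00373 = 213.
Set dx/dt = 0 with x > 0: 0.402 - 0.0396y = 0, so y* = 0.402/0.0396 = 10.2.

x* ≈ 213, y* ≈ 10.2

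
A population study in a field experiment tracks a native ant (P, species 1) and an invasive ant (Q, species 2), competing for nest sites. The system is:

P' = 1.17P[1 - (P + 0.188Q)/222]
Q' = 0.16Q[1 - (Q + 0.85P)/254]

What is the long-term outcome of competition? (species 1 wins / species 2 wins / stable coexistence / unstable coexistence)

stable coexistence

Compare the nullcline intercepts: K1/α12 = 222/0.188 = 1180 > K2 = 254; K2/α21 = 254/0.85 = 299 > K1 = 222.
Since both inequalities hold, each species can invade when rare, so the interior equilibrium is stable.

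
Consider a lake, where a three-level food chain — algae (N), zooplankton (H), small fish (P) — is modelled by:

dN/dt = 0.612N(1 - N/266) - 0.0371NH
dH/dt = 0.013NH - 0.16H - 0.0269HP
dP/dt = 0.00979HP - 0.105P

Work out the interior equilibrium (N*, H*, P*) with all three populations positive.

From dP/dt = 0: 0.00979H* = 0.105, so H* = 10.7.
From dN/dt = 0: 0.612(1 - N*/266) = 0.0371·10.7, giving N* = 266·(1 - 0.65) = 93.1.
From dH/dt = 0: 0.013·93.1 - 0.16 = 0.0269P*, so P* = 1.05/0.0269 = 39.

N* ≈ 93.1, H* ≈ 10.7, P* ≈ 39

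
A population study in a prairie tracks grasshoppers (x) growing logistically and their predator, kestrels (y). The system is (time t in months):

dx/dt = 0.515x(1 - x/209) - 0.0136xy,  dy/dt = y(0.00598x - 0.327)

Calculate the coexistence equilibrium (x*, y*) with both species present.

x* ≈ 54.7, y* ≈ 28

From dy/dt = 0 with y > 0: 0.00598x* = 0.327, so x* = 54.7.
Substitute into dx/dt = 0: 0.515(1 - 54.7/209) = 0.0136y*.
The bracket is 0.738, giving y* = 0.38/0.0136 = 28.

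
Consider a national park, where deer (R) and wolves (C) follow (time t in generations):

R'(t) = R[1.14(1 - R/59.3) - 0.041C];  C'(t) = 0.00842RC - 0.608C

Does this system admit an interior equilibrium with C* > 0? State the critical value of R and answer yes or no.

The predator equation gives dC/dt > 0 only when R > 0.608/0.00842 = 72.2.
Without the predator, R → K = 59.3. Since 59.3 < 72.2, the predator cannot invade.

Threshold R = 72.2; K < 72.2, so no, the predator goes extinct.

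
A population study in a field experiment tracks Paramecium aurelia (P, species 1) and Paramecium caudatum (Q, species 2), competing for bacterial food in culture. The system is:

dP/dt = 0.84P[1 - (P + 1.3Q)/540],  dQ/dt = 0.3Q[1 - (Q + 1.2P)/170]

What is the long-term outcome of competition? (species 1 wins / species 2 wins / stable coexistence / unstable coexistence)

Compare the nullcline intercepts: K1/α12 = 540/1.3 = 415 > K2 = 170; K2/α21 = 170/1.2 = 142 < K1 = 540.
Since the inequalities point opposite ways, species 1 can invade but species 2 cannot.

species 1 excludes species 2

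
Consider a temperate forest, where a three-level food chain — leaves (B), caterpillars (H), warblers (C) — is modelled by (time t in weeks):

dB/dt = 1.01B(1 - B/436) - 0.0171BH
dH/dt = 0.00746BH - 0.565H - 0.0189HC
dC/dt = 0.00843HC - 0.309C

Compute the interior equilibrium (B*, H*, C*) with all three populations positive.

From dC/dt = 0: 0.00843H* = 0.309, so H* = 36.7.
From dB/dt = 0: 1.01(1 - B*/436) = 0.0171·36.7, giving B* = 436·(1 - 0.621) = 165.
From dH/dt = 0: 0.00746·165 - 0.565 = 0.0189C*, so C* = 0.669/0.0189 = 35.4.

B* ≈ 165, H* ≈ 36.7, C* ≈ 35.4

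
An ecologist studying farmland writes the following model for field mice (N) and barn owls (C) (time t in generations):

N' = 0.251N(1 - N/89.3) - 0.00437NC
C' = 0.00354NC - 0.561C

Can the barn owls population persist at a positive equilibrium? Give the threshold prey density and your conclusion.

Threshold N = 158; K < 158, so no, the predator goes extinct.

The predator equation gives dC/dt > 0 only when N > 0.561/0.00354 = 158.
Without the predator, N → K = 89.3. Since 89.3 < 158, the predator cannot invade.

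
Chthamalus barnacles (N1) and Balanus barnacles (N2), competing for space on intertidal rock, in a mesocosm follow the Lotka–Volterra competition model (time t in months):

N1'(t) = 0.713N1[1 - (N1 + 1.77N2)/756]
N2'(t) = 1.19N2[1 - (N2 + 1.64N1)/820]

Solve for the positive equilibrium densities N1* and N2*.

Setting both brackets to zero gives the nullclines N1 + 1.77N2 = 756 and 1.64N1 + N2 = 820.
Substituting N2 = 820 - 1.64N1 into the first: N1(1 - 1.77·1.64) = 756 - 1.77·820.
So N1* = -695/-1.9 = 365, and then N2* = 820 - 1.64·365 = 221.

N1* ≈ 365, N2* ≈ 221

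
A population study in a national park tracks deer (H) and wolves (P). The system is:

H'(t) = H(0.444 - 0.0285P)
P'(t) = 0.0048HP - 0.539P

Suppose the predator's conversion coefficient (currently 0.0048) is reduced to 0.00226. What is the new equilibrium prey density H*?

At the interior fixed point, setting dP/dt = 0 with P > 0 fixes H* = (predator death rate)/(HP coefficient) — independent of the other coefficients.
With the change, H* = 0.539/0.00226 = 238; it rises from 112.

H* ≈ 238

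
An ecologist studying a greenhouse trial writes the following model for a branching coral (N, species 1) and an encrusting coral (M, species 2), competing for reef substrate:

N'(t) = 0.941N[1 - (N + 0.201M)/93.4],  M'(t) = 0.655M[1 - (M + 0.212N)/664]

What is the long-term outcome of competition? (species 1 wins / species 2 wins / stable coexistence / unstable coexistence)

species 2 excludes species 1

Compare the nullcline intercepts: K1/α12 = 93.4/0.201 = 465 < K2 = 664; K2/α21 = 664/0.212 = 3130 > K1 = 93.4.
Since the inequalities point opposite ways, species 2 can invade but species 1 cannot.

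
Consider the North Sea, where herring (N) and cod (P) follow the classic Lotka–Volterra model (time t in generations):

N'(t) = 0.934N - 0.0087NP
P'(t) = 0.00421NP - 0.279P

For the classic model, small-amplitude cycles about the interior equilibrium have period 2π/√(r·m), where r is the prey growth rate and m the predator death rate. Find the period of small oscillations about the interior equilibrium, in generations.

Here r = 0.934 and m = 0.279, so r·m = 0.261.
ω = √0.261 = 0.51 per generation, hence T = 2π/ω ≈ 12.3 generations.

T ≈ 12.3 generations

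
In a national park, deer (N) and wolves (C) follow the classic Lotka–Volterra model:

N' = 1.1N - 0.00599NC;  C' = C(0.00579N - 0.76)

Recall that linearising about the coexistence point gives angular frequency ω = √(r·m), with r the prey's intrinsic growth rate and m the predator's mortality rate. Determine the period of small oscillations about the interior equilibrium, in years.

Here r = 1.1 and m = 0.76, so r·m = 0.836.
ω = √0.836 = 0.914 per year, hence T = 2π/ω ≈ 6.87 years.

T ≈ 6.87 years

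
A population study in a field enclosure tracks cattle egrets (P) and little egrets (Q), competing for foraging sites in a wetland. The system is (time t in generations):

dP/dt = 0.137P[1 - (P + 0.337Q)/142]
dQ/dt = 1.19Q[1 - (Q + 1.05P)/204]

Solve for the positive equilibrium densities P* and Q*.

Setting both brackets to zero gives the nullclines P + 0.337Q = 142 and 1.05P + Q = 204.
Substituting Q = 204 - 1.05P into the first: P(1 - 0.337·1.05) = 142 - 0.337·204.
So P* = 73.3/0.646 = 113, and then Q* = 204 - 1.05·113 = 85.

P* ≈ 113, Q* ≈ 85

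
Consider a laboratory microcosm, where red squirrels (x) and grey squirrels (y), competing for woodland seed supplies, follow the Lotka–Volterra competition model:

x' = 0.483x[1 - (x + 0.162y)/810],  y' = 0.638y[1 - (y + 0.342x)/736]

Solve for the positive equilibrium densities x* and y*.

Setting both brackets to zero gives the nullclines x + 0.162y = 810 and 0.342x + y = 736.
Substituting y = 736 - 0.342x into the first: x(1 - 0.162·0.342) = 810 - 0.162·736.
So x* = 691/0.945 = 731, and then y* = 736 - 0.342·731 = 486.

x* ≈ 731, y* ≈ 486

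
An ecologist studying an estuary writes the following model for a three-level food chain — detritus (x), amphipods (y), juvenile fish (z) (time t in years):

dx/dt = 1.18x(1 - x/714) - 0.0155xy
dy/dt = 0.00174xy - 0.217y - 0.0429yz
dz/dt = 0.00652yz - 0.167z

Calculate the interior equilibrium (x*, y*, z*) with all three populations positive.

From dz/dt = 0: 0.00652y* = 0.167, so y* = 25.6.
From dx/dt = 0: 1.18(1 - x*/714) = 0.0155·25.6, giving x* = 714·(1 - 0.336) = 474.
From dy/dt = 0: 0.00174·474 - 0.217 = 0.0429z*, so z* = 0.607/0.0429 = 14.2.

x* ≈ 474, y* ≈ 25.6, z* ≈ 14.2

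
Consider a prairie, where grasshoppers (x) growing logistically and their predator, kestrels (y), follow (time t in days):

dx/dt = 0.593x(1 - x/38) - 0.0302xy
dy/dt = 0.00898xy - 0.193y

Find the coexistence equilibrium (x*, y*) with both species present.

x* ≈ 21.5, y* ≈ 8.53

From dy/dt = 0 with y > 0: 0.00898x* = 0.193, so x* = 21.5.
Substitute into dx/dt = 0: 0.593(1 - 21.5/38) = 0.0302y*.
The bracket is 0.434, giving y* = 0.258/0.0302 = 8.53.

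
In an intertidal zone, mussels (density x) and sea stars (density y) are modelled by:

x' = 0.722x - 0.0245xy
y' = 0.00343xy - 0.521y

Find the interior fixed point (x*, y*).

x* ≈ 152, y* ≈ 29.5

Set dy/dt = 0 with y > 0: 0.00343x - 0.521 = 0, so x* = 0.521/0.00343 = 152.
Set dx/dt = 0 with x > 0: 0.722 - 0.0245y = 0, so y* = 0.722/0.0245 = 29.5.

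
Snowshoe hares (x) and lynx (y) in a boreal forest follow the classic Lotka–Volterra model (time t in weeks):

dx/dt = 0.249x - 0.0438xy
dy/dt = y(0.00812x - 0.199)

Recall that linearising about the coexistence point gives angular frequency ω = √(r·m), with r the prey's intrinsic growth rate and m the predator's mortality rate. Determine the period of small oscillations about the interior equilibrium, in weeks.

T ≈ 28.2 weeks

Here r = 0.249 and m = 0.199, so r·m = 0.0496.
ω = √0.0496 = 0.223 per week, hence T = 2π/ω ≈ 28.2 weeks.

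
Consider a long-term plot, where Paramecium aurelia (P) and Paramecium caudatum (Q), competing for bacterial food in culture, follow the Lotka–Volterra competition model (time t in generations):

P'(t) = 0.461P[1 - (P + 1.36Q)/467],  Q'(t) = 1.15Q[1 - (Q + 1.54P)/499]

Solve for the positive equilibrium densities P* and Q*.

P* ≈ 193, Q* ≈ 201

Setting both brackets to zero gives the nullclines P + 1.36Q = 467 and 1.54P + Q = 499.
Substituting Q = 499 - 1.54P into the first: P(1 - 1.36·1.54) = 467 - 1.36·499.
So P* = -212/-1.09 = 193, and then Q* = 499 - 1.54·193 = 201.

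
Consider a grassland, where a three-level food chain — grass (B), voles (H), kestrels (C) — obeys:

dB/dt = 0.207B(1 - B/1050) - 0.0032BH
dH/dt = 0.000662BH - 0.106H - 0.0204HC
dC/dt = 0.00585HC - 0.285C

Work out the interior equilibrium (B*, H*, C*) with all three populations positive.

B* ≈ 259, H* ≈ 48.7, C* ≈ 3.22

From dC/dt = 0: 0.00585H* = 0.285, so H* = 48.7.
From dB/dt = 0: 0.207(1 - B*/1050) = 0.0032·48.7, giving B* = 1050·(1 - 0.753) = 259.
From dH/dt = 0: 0.000662·259 - 0.106 = 0.0204C*, so C* = 0.0656/0.0204 = 3.22.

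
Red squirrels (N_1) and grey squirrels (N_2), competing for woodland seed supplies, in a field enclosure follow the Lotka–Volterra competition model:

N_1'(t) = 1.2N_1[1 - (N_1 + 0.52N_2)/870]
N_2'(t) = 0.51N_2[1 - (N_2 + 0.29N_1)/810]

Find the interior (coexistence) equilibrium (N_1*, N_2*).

N_1* ≈ 528, N_2* ≈ 657

Setting both brackets to zero gives the nullclines N_1 + 0.52N_2 = 870 and 0.29N_1 + N_2 = 810.
Substituting N_2 = 810 - 0.29N_1 into the first: N_1(1 - 0.52·0.29) = 870 - 0.52·810.
So N_1* = 449/0.849 = 528, and then N_2* = 810 - 0.29·528 = 657.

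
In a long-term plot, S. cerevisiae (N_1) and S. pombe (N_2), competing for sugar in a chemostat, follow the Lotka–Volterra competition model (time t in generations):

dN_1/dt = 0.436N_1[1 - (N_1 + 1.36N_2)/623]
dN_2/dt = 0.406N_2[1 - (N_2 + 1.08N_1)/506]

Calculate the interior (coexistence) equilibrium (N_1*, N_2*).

Setting both brackets to zero gives the nullclines N_1 + 1.36N_2 = 623 and 1.08N_1 + N_2 = 506.
Substituting N_2 = 506 - 1.08N_1 into the first: N_1(1 - 1.36·1.08) = 623 - 1.36·506.
So N_1* = -65.2/-0.469 = 139, and then N_2* = 506 - 1.08·139 = 356.

N_1* ≈ 139, N_2* ≈ 356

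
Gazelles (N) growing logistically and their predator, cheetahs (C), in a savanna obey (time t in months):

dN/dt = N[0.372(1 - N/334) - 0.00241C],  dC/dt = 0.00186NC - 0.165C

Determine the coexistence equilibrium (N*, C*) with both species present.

N* ≈ 88.7, C* ≈ 113

From dC/dt = 0 with C > 0: 0.00186N* = 0.165, so N* = 88.7.
Substitute into dN/dt = 0: 0.372(1 - 88.7/334) = 0.00241C*.
The bracket is 0.734, giving C* = 0.273/0.00241 = 113.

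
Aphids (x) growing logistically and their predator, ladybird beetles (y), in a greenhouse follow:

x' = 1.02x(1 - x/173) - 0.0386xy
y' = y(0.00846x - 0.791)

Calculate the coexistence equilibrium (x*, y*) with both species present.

From dy/dt = 0 with y > 0: 0.00846x* = 0.791, so x* = 93.5.
Substitute into dx/dt = 0: 1.02(1 - 93.5/173) = 0.0386y*.
The bracket is 0.46, giving y* = 0.469/0.0386 = 12.1.

x* ≈ 93.5, y* ≈ 12.1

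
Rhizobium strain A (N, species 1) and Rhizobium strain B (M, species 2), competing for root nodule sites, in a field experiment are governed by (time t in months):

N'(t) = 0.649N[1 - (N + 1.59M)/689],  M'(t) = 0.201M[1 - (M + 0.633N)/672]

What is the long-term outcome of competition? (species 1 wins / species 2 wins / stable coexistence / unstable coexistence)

Compare the nullcline intercepts: K1/α12 = 689/1.59 = 433 < K2 = 672; K2/α21 = 672/0.633 = 1060 > K1 = 689.
Since the inequalities point opposite ways, species 2 can invade but species 1 cannot.

species 2 excludes species 1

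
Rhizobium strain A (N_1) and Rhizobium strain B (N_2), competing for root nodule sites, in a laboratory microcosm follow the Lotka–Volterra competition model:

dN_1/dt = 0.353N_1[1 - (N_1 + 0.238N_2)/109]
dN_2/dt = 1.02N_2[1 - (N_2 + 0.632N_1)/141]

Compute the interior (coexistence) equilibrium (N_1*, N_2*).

N_1* ≈ 88.8, N_2* ≈ 84.9

Setting both brackets to zero gives the nullclines N_1 + 0.238N_2 = 109 and 0.632N_1 + N_2 = 141.
Substituting N_2 = 141 - 0.632N_1 into the first: N_1(1 - 0.238·0.632) = 109 - 0.238·141.
So N_1* = 75.4/0.85 = 88.8, and then N_2* = 141 - 0.632·88.8 = 84.9.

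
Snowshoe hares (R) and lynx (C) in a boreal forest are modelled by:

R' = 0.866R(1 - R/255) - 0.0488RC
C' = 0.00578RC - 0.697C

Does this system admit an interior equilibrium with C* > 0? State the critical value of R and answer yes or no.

Threshold R = 121; K > 121, so yes, the predator persists.

The predator equation gives dC/dt > 0 only when R > 0.697/0.00578 = 121.
Without the predator, R → K = 255. Since 255 > 121, the predator can invade and persist.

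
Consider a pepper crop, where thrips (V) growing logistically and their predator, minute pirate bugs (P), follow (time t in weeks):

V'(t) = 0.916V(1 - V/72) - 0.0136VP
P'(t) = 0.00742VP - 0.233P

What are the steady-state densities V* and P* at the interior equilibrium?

V* ≈ 31.4, P* ≈ 38

From dP/dt = 0 with P > 0: 0.00742V* = 0.233, so V* = 31.4.
Substitute into dV/dt = 0: 0.916(1 - 31.4/72) = 0.0136P*.
The bracket is 0.564, giving P* = 0.517/0.0136 = 38.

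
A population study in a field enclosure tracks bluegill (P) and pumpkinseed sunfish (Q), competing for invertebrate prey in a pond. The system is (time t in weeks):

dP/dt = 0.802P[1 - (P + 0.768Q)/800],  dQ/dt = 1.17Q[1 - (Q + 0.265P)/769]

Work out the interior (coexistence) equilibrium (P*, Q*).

P* ≈ 263, Q* ≈ 699

Setting both brackets to zero gives the nullclines P + 0.768Q = 800 and 0.265P + Q = 769.
Substituting Q = 769 - 0.265P into the first: P(1 - 0.768·0.265) = 800 - 0.768·769.
So P* = 209/0.796 = 263, and then Q* = 769 - 0.265·263 = 699.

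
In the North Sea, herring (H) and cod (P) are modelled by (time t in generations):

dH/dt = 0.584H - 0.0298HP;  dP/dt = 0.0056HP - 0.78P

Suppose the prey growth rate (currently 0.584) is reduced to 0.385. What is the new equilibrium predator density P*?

P* ≈ 12.9

At the interior fixed point, setting dH/dt = 0 with H > 0 fixes P* = (prey growth rate)/(HP coefficient) — independent of the other coefficients.
With the change, P* = 0.385/0.0298 = 12.9; it falls from 19.6.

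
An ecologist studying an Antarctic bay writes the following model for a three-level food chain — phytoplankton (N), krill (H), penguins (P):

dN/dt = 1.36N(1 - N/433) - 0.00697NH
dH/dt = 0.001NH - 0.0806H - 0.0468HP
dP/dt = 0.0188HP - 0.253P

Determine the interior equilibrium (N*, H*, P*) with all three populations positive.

From dP/dt = 0: 0.0188H* = 0.253, so H* = 13.5.
From dN/dt = 0: 1.36(1 - N*/433) = 0.00697·13.5, giving N* = 433·(1 - 0.069) = 403.
From dH/dt = 0: 0.001·403 - 0.0806 = 0.0468P*, so P* = 0.323/0.0468 = 6.89.

N* ≈ 403, H* ≈ 13.5, P* ≈ 6.89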